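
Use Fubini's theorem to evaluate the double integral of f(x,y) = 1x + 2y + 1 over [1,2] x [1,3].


By Fubini, integrate in x first, then y.
Step 1: Fix y, integrate over x in [1,2]:
  integral(1x + 2y + 1, x=1..2)
  = 1*(2^2 - 1^2)/2 + (2y + 1)*(2 - 1)
  = 1.5 + (2y + 1)*1
  = 1.5 + 2y + 1
  = 2.5 + 2y
Step 2: Integrate over y in [1,3]:
  integral(2.5 + 2y, y=1..3)
  = 2.5*2 + 2*(3^2 - 1^2)/2
  = 5 + 8
  = 13


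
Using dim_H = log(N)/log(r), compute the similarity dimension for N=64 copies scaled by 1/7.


For a self-similar set with N copies scaled by 1/r:
dim_H = log(N)/log(r) = log(64)/log(7)
= 4.158883/1.94591
= 2.137243


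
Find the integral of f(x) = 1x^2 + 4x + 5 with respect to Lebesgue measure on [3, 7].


The Lebesgue integral of a Riemann-integrable function agrees with the Riemann integral.
Antiderivative F(x) = (1/3)x^3 + (4/2)x^2 + 5x
F(7) = (1/3)*7^3 + (4/2)*7^2 + 5*7
     = (1/3)*343 + (4/2)*49 + 5*7
     = 114.333333 + 98 + 35
     = 247.333333
F(3) = 42
Integral = F(7) - F(3) = 247.333333 - 42 = 205.333333


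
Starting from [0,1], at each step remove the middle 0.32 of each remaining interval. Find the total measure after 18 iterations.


Step 1: At each step, fraction remaining = 1 - 0.32 = 0.68
Step 2: After 18 steps, measure = (0.68)^18
Result = 9.664078e-04


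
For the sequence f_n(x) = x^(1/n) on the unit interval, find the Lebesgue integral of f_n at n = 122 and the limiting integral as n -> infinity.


At n = 122: f_122(x) = x^(1/122).
Step 1: integral(x^(1/122), 0, 1) = [x^(1/122+1) / (1/122+1)] from 0 to 1
     = 1 / (1/122 + 1) = 1 / ((122+1)/122) = 122/(122+1)
     = 122/123 = 0.99187
Step 2: As n -> infinity, f_n(x) = x^(1/n) -> 1 for x in (0,1], and f_n is increasing in n.
By MCT, lim_n integral(f_n) = integral(lim_n f_n) = integral(1, 0, 1) = 1.
Step 3: Verify convergence: 122/123 = 0.99187 -> 1


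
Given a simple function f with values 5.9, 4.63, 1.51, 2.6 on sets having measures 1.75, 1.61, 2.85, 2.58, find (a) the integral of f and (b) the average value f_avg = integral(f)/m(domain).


Step 1: Integral = sum(value_i * measure_i)
= 5.9*1.75 + 4.63*1.61 + 1.51*2.85 + 2.6*2.58
= 10.325 + 7.4543 + 4.3035 + 6.708
= 28.7908
Step 2: Total measure of domain = 1.75 + 1.61 + 2.85 + 2.58 = 8.79
Step 3: Average value = 28.7908 / 8.79 = 3.275404


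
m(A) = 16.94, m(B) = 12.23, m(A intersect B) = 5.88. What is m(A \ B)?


m(A \ B) = m(A) - m(A n B)
= 16.94 - 5.88
= 11.06


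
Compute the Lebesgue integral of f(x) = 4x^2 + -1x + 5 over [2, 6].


The Lebesgue integral of a Riemann-integrable function agrees with the Riemann integral.
Antiderivative F(x) = (4/3)x^3 + (-1/2)x^2 + 5x
F(6) = (4/3)*6^3 + (-1/2)*6^2 + 5*6
     = (4/3)*216 + (-1/2)*36 + 5*6
     = 288 + -18 + 30
     = 300
F(2) = 18.666667
Integral = F(6) - F(2) = 300 - 18.666667 = 281.333333


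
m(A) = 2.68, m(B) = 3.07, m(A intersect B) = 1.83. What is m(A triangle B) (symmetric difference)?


m(A Delta B) = m(A) + m(B) - 2*m(A n B)
= 2.68 + 3.07 - 2*1.83
= 2.68 + 3.07 - 3.66
= 2.09


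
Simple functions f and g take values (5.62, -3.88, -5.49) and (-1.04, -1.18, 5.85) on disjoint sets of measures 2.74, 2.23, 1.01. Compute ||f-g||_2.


Step 1: Compute differences f_i - g_i:
  5.62 - -1.04 = 6.66
  -3.88 - -1.18 = -2.7
  -5.49 - 5.85 = -11.34
Step 2: Compute |diff|^2 * measure for each set:
  |6.66|^2 * 2.74 = 44.3556 * 2.74 = 121.534344
  |-2.7|^2 * 2.23 = 7.29 * 2.23 = 16.2567
  |-11.34|^2 * 1.01 = 128.5956 * 1.01 = 129.881556
Step 3: Sum = 267.6726
Step 4: ||f-g||_2 = (267.6726)^(1/2) = 16.360703


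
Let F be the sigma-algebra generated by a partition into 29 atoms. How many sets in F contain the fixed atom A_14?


Each element of F is a union of some subset S of the 29 atoms.
The element contains A_14 iff A_14 is in S.
So we count subsets S of {A_1,...,A_29} with A_14 in S: choose freely among the other 28 atoms.
Count = 2^(29-1) = 2^28 = 268435456.


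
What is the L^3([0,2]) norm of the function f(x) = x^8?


Step 1: ||f||_3 = (integral_0^2 |x^8|^3 dx)^(1/3)
     = (integral_0^2 x^24 dx)^(1/3)
Step 2: integral_0^2 x^24 dx = [x^25/(25)] from 0 to 2 = 2^25/25
     = 33554432/25 = 1.342177e+06
Step 3: ||f||_3 = (1.342177e+06)^(1/3) = 110.307056


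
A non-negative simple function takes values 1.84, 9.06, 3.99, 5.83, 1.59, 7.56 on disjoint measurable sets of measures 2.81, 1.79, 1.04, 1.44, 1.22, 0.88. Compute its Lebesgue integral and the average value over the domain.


Step 1: Integral = sum(value_i * measure_i)
= 1.84*2.81 + 9.06*1.79 + 3.99*1.04 + 5.83*1.44 + 1.59*1.22 + 7.56*0.88
= 5.1704 + 16.2174 + 4.1496 + 8.3952 + 1.9398 + 6.6528
= 42.5252
Step 2: Total measure of domain = 2.81 + 1.79 + 1.04 + 1.44 + 1.22 + 0.88 = 9.18
Step 3: Average value = 42.5252 / 9.18 = 4.632375


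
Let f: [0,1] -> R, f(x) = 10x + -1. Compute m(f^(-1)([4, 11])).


f^(-1)([4, 11]) = {x : 4 <= 10x + -1 <= 11}
Solving: (4 - -1)/10 <= x <= (11 - -1)/10
= [0.5, 1.2]
Intersecting with [0,1]: [0.5, 1]
Measure = 1 - 0.5 = 0.5


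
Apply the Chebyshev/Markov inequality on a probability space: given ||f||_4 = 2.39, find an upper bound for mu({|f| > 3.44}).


Chebyshev/Markov inequality: mu(|f| > eps) <= (||f||_p / eps)^p
Step 1: ||f||_4 / eps = 2.39 / 3.44 = 0.694767
Step 2: Raise to power p = 4:
  (0.694767)^4 = 0.233001
Step 3: Therefore mu(|f| > 3.44) <= 0.233001


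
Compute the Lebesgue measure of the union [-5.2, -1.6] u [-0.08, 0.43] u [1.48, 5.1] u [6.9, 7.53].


For pairwise disjoint intervals, m(union) = sum of lengths.
= (-1.6 - -5.2) + (0.43 - -0.08) + (5.1 - 1.48) + (7.53 - 6.9)
= 3.6 + 0.51 + 3.62 + 0.63
= 8.36


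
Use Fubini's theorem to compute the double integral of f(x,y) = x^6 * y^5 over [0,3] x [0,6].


By Fubini's theorem, the double integral factors as a product of single integrals:
Step 1: integral_0^3 x^6 dx = [x^7/7] from 0 to 3
     = 3^7/7 = 312.428571
Step 2: integral_0^6 y^5 dy = [y^6/6] from 0 to 6
     = 6^6/6 = 7776
Step 3: Double integral = 312.428571 * 7776 = 2.429445e+06


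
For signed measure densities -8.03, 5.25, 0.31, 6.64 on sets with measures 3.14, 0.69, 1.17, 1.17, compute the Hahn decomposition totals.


Step 1: Compute signed measure on each set:
  Set 1: -8.03 * 3.14 = -25.2142
  Set 2: 5.25 * 0.69 = 3.6225
  Set 3: 0.31 * 1.17 = 0.3627
  Set 4: 6.64 * 1.17 = 7.7688
Step 2: Total signed measure = (-25.2142) + (3.6225) + (0.3627) + (7.7688)
     = -13.4602
Step 3: Positive part mu+(X) = sum of positive contributions = 11.754
Step 4: Negative part mu-(X) = |sum of negative contributions| = 25.2142


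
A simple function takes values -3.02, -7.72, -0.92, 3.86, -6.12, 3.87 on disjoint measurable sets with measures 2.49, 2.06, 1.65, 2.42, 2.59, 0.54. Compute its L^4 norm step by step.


Step 1: Compute |f_i|^4 for each value:
  |-3.02|^4 = 83.181696
  |-7.72|^4 = 3551.969283
  |-0.92|^4 = 0.716393
  |3.86|^4 = 221.99808
  |-6.12|^4 = 1402.832079
  |3.87|^4 = 224.307534
Step 2: Multiply by measures and sum:
  83.181696 * 2.49 = 207.122423
  3551.969283 * 2.06 = 7317.056722
  0.716393 * 1.65 = 1.182048
  221.99808 * 2.42 = 537.235354
  1402.832079 * 2.59 = 3633.335086
  224.307534 * 0.54 = 121.126068
Sum = 207.122423 + 7317.056722 + 1.182048 + 537.235354 + 3633.335086 + 121.126068 = 11817.057702
Step 3: Take the p-th root:
||f||_4 = (11817.057702)^(1/4) = 10.426231


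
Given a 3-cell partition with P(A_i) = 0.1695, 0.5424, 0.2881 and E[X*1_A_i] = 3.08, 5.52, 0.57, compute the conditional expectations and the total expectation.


For each cell A_i: E[X|A_i] = E[X*1_A_i] / P(A_i)
Step 1: E[X|A_1] = 3.08 / 0.1695 = 18.171091
Step 2: E[X|A_2] = 5.52 / 0.5424 = 10.176991
Step 3: E[X|A_3] = 0.57 / 0.2881 = 1.97848
Verification: E[X] = sum E[X*1_A_i] = 3.08 + 5.52 + 0.57 = 9.17


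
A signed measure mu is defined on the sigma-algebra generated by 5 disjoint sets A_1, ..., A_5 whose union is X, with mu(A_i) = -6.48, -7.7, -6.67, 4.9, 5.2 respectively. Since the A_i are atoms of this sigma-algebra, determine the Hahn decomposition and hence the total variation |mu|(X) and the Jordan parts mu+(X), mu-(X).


Step 1: Every measurable set is a union of atoms (the cells / points), so a Hahn decomposition is
  obtained by grouping atoms by sign: P = union of atoms with mu > 0, N = union of the remaining atoms.
  Atoms in P (indices): 4, 5;  atoms in N (indices): 1, 2, 3
  Positive values: 4.9, 5.2
  Negative values: -6.48, -7.7, -6.67
Step 2: mu+(X) = mu(P) = sum of positive atom values = 10.1
Step 3: mu-(X) = -mu(N) = sum of |negative atom values| = 20.85
Step 4: |mu|(X) = mu+(X) + mu-(X) = 10.1 + 20.85 = 30.95


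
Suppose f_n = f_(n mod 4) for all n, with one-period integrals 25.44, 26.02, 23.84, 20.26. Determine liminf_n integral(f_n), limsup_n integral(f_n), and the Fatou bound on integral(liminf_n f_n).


The sequence (integral(f_n)) is periodic with period 4, repeating the values 25.44, 26.02, 23.84, 20.26 indefinitely.
Step 1: For a periodic sequence, every tail (a_m, a_(m+1), ...) contains all 4 period values infinitely often.
Step 2: Hence inf of every tail = min of the period values = min(25.44, 26.02, 23.84, 20.26) = 20.26.
        liminf_n integral(f_n) = sup over m of (inf of tail from m) = 20.26.
Step 3: Similarly sup of every tail = max of the period values = 26.02.
        limsup_n integral(f_n) = 26.02.
Step 4: Fatou's lemma: integral(liminf_n f_n) <= liminf_n integral(f_n) = 20.26.
        So the integral of the pointwise liminf is at most 20.26.


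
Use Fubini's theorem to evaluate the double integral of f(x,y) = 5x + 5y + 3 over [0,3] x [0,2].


By Fubini, integrate in x first, then y.
Step 1: Fix y, integrate over x in [0,3]:
  integral(5x + 5y + 3, x=0..3)
  = 5*(3^2 - 0^2)/2 + (5y + 3)*(3 - 0)
  = 22.5 + (5y + 3)*3
  = 22.5 + 15y + 9
  = 31.5 + 15y
Step 2: Integrate over y in [0,2]:
  integral(31.5 + 15y, y=0..2)
  = 31.5*2 + 15*(2^2 - 0^2)/2
  = 63 + 30
  = 93


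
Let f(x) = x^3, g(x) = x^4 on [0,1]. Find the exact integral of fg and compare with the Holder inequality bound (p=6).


Step 1: Exact integral of f*g = integral(x^7, 0, 1) = 1/8
     = 0.125
Step 2: Holder bound with p=6, q=1.2:
  ||f||_p = (integral x^18 dx)^(1/6) = (1/19)^(1/6) = 0.612173
  ||g||_q = (integral x^4.8 dx)^(1/1.2) = (1/5.8)^(1/1.2) = 0.231105
Step 3: Holder bound = ||f||_p * ||g||_q = 0.612173 * 0.231105 = 0.141477
Verification: 0.125 <= 0.141477 (Holder holds)


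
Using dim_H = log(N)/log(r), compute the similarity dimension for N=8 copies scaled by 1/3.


For a self-similar set with N copies scaled by 1/r:
dim_H = log(N)/log(r) = log(8)/log(3)
= 2.079442/1.098612
= 1.892789


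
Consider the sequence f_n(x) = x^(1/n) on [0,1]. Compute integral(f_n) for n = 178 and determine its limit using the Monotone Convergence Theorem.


At n = 178: f_178(x) = x^(1/178).
Step 1: integral(x^(1/178), 0, 1) = [x^(1/178+1) / (1/178+1)] from 0 to 1
     = 1 / (1/178 + 1) = 1 / ((178+1)/178) = 178/(178+1)
     = 178/179 = 0.994413
Step 2: As n -> infinity, f_n(x) = x^(1/n) -> 1 for x in (0,1], and f_n is increasing in n.
By MCT, lim_n integral(f_n) = integral(lim_n f_n) = integral(1, 0, 1) = 1.
Step 3: Verify convergence: 178/179 = 0.994413 -> 1


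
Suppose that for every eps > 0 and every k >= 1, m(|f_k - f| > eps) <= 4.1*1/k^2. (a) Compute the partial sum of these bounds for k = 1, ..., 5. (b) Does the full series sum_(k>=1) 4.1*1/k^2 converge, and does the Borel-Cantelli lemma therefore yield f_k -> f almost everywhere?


Step 1: List the terms 4.1*1/k^2 for k = 1 to 5:
  k=1: 4.1
  k=2: 1.025
  k=3: 0.455556
  k=4: 0.25625
  k=5: 0.164
Step 2: Partial sum = 4.1 + 1.025 + 0.455556 + 0.25625 + 0.164
     = 6.000806
Step 3: The full series sum_(k>=1) 4.1*1/k^2 converges (p-series with p = 2 > 1; a constant multiple of a convergent series converges).
Step 4: Fix eps > 0. Since sum_k m(|f_k - f| > eps) < infinity, the Borel-Cantelli lemma gives
        m(limsup_k {|f_k - f| > eps}) = 0, i.e. for a.e. x, |f_k(x) - f(x)| <= eps for all large k.
        Applying this with eps = 1/j for j = 1, 2, ... and intersecting the countably many full-measure sets,
        for a.e. x we get limsup_k |f_k(x) - f(x)| <= 1/j for every j, hence f_k -> f almost everywhere.
Conclusion: series converges; Borel-Cantelli yields f_k -> f a.e.


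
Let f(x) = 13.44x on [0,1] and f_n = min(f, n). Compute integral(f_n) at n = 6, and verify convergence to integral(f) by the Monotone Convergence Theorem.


f(x) = 13.44x on [0,1]; f_n(x) = min(13.44x, n). At n = 6:
Step 1: f(x) reaches 6 at x = 6/13.44 = 0.446429
Step 2: integral(f_6) = integral(13.44x, 0, 0.446429) + integral(6, 0.446429, 1)
       = 13.44*0.446429^2/2 + 6*(1 - 0.446429)
       = 1.339286 + 3.321429
       = 4.660714
Step 3: As n -> infinity, f_n increases to f, so by MCT integral(f_n) -> integral(f) = 13.44/2 = 6.72.
Convergence: integral(f_6) = 4.660714 -> 6.72 as n -> infinity


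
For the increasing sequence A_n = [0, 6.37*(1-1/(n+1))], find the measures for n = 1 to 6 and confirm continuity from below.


By continuity of measure from below: if A_n increases to A, then m(A_n) -> m(A).
Here A = [0, 6.37], so m(A) = 6.37
Step 1: a_1 = 6.37*(1 - 1/2) = 3.185, m(A_1) = 3.185
Step 2: a_2 = 6.37*(1 - 1/3) = 4.2467, m(A_2) = 4.2467
Step 3: a_3 = 6.37*(1 - 1/4) = 4.7775, m(A_3) = 4.7775
Step 4: a_4 = 6.37*(1 - 1/5) = 5.096, m(A_4) = 5.096
Step 5: a_5 = 6.37*(1 - 1/6) = 5.3083, m(A_5) = 5.3083
Step 6: a_6 = 6.37*(1 - 1/7) = 5.46, m(A_6) = 5.46
Limit: m(A_n) -> m([0,6.37]) = 6.37


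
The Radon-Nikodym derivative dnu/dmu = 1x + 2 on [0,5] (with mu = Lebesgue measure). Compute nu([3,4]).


nu(A) = integral_A (dnu/dmu) dmu = integral_3^4 (1x + 2) dx
Step 1: Antiderivative F(x) = (1/2)x^2 + 2x
Step 2: F(4) = (1/2)*4^2 + 2*4 = 8 + 8 = 16
Step 3: F(3) = (1/2)*3^2 + 2*3 = 4.5 + 6 = 10.5
Step 4: nu([3,4]) = F(4) - F(3) = 16 - 10.5 = 5.5


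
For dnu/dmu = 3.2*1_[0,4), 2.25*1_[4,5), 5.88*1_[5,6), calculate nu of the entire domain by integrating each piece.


Integrate each piece of the Radon-Nikodym derivative:
Step 1: integral_0^4 3.2 dx = 3.2*(4-0) = 3.2*4 = 12.8
Step 2: integral_4^5 2.25 dx = 2.25*(5-4) = 2.25*1 = 2.25
Step 3: integral_5^6 5.88 dx = 5.88*(6-5) = 5.88*1 = 5.88
Total: 12.8 + 2.25 + 5.88 = 20.93


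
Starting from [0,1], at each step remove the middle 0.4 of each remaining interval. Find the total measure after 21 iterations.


Step 1: At each step, fraction remaining = 1 - 0.4 = 0.6
Step 2: After 21 steps, measure = (0.6)^21
Result = 2.193695e-05


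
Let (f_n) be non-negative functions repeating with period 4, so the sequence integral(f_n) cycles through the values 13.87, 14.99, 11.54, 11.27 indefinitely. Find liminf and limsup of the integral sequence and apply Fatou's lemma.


The sequence (integral(f_n)) is periodic with period 4, repeating the values 13.87, 14.99, 11.54, 11.27 indefinitely.
Step 1: For a periodic sequence, every tail (a_m, a_(m+1), ...) contains all 4 period values infinitely often.
Step 2: Hence inf of every tail = min of the period values = min(13.87, 14.99, 11.54, 11.27) = 11.27.
        liminf_n integral(f_n) = sup over m of (inf of tail from m) = 11.27.
Step 3: Similarly sup of every tail = max of the period values = 14.99.
        limsup_n integral(f_n) = 14.99.
Step 4: Fatou's lemma: integral(liminf_n f_n) <= liminf_n integral(f_n) = 11.27.
        So the integral of the pointwise liminf is at most 11.27.


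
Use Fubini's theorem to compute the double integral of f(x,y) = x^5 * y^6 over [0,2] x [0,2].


By Fubini's theorem, the double integral factors as a product of single integrals:
Step 1: integral_0^2 x^5 dx = [x^6/6] from 0 to 2
     = 2^6/6 = 10.666667
Step 2: integral_0^2 y^6 dy = [y^7/7] from 0 to 2
     = 2^7/7 = 18.285714
Step 3: Double integral = 10.666667 * 18.285714 = 195.047619


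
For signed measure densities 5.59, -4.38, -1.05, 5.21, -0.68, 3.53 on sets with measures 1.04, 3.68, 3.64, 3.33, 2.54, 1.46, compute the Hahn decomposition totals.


Step 1: Compute signed measure on each set:
  Set 1: 5.59 * 1.04 = 5.8136
  Set 2: -4.38 * 3.68 = -16.1184
  Set 3: -1.05 * 3.64 = -3.822
  Set 4: 5.21 * 3.33 = 17.3493
  Set 5: -0.68 * 2.54 = -1.7272
  Set 6: 3.53 * 1.46 = 5.1538
Step 2: Total signed measure = (5.8136) + (-16.1184) + (-3.822) + (17.3493) + (-1.7272) + (5.1538)
     = 6.6491
Step 3: Positive part mu+(X) = sum of positive contributions = 28.3167
Step 4: Negative part mu-(X) = |sum of negative contributions| = 21.6676


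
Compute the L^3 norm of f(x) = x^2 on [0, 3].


Step 1: ||f||_3 = (integral_0^3 |x^2|^3 dx)^(1/3)
     = (integral_0^3 x^6 dx)^(1/3)
Step 2: integral_0^3 x^6 dx = [x^7/(7)] from 0 to 3 = 3^7/7
     = 2187/7 = 312.428571
Step 3: ||f||_3 = (312.428571)^(1/3) = 6.785527


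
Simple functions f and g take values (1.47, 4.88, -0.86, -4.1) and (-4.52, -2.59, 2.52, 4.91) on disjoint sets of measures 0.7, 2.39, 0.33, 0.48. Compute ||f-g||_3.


Step 1: Compute differences f_i - g_i:
  1.47 - -4.52 = 5.99
  4.88 - -2.59 = 7.47
  -0.86 - 2.52 = -3.38
  -4.1 - 4.91 = -9.01
Step 2: Compute |diff|^3 * measure for each set:
  |5.99|^3 * 0.7 = 214.921799 * 0.7 = 150.445259
  |7.47|^3 * 2.39 = 416.832723 * 2.39 = 996.230208
  |-3.38|^3 * 0.33 = 38.614472 * 0.33 = 12.742776
  |-9.01|^3 * 0.48 = 731.432701 * 0.48 = 351.087696
Step 3: Sum = 1510.50594
Step 4: ||f-g||_3 = (1510.50594)^(1/3) = 11.473805


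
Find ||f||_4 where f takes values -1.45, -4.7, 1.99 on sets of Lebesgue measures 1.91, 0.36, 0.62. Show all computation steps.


Step 1: Compute |f_i|^4 for each value:
  |-1.45|^4 = 4.420506
  |-4.7|^4 = 487.9681
  |1.99|^4 = 15.682392
Step 2: Multiply by measures and sum:
  4.420506 * 1.91 = 8.443167
  487.9681 * 0.36 = 175.668516
  15.682392 * 0.62 = 9.723083
Sum = 8.443167 + 175.668516 + 9.723083 = 193.834766
Step 3: Take the p-th root:
||f||_4 = (193.834766)^(1/4) = 3.731281


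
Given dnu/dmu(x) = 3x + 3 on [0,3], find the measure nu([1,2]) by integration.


nu(A) = integral_A (dnu/dmu) dmu = integral_1^2 (3x + 3) dx
Step 1: Antiderivative F(x) = (3/2)x^2 + 3x
Step 2: F(2) = (3/2)*2^2 + 3*2 = 6 + 6 = 12
Step 3: F(1) = (3/2)*1^2 + 3*1 = 1.5 + 3 = 4.5
Step 4: nu([1,2]) = F(2) - F(1) = 12 - 4.5 = 7.5


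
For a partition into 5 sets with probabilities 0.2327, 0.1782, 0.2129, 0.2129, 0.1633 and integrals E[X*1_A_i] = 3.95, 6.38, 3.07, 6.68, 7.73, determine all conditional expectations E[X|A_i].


For each cell A_i: E[X|A_i] = E[X*1_A_i] / P(A_i)
Step 1: E[X|A_1] = 3.95 / 0.2327 = 16.974645
Step 2: E[X|A_2] = 6.38 / 0.1782 = 35.802469
Step 3: E[X|A_3] = 3.07 / 0.2129 = 14.419915
Step 4: E[X|A_4] = 6.68 / 0.2129 = 31.376233
Step 5: E[X|A_5] = 7.73 / 0.1633 = 47.336191
Verification: E[X] = sum E[X*1_A_i] = 3.95 + 6.38 + 3.07 + 6.68 + 7.73 = 27.81


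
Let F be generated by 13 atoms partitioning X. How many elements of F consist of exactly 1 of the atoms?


Each element of F is a union of some subset of the 13 atoms.
Elements that are unions of exactly 1 atoms correspond to 1-element subsets of the 13 atoms.
Count = C(13, 1) = 13! / (1! * 12!) = 13.


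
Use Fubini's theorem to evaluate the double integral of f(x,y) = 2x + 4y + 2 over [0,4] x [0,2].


By Fubini, integrate in x first, then y.
Step 1: Fix y, integrate over x in [0,4]:
  integral(2x + 4y + 2, x=0..4)
  = 2*(4^2 - 0^2)/2 + (4y + 2)*(4 - 0)
  = 16 + (4y + 2)*4
  = 16 + 16y + 8
  = 24 + 16y
Step 2: Integrate over y in [0,2]:
  integral(24 + 16y, y=0..2)
  = 24*2 + 16*(2^2 - 0^2)/2
  = 48 + 32
  = 80


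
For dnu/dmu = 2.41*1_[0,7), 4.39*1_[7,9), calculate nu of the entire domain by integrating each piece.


Integrate each piece of the Radon-Nikodym derivative:
Step 1: integral_0^7 2.41 dx = 2.41*(7-0) = 2.41*7 = 16.87
Step 2: integral_7^9 4.39 dx = 4.39*(9-7) = 4.39*2 = 8.78
Total: 16.87 + 8.78 = 25.65


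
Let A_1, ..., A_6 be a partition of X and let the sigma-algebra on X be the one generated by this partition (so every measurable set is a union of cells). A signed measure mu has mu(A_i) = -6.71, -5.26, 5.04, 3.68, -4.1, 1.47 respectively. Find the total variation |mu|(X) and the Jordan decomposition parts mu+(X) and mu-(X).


Step 1: Every measurable set is a union of atoms (the cells / points), so a Hahn decomposition is
  obtained by grouping atoms by sign: P = union of atoms with mu > 0, N = union of the remaining atoms.
  Atoms in P (indices): 3, 4, 6;  atoms in N (indices): 1, 2, 5
  Positive values: 5.04, 3.68, 1.47
  Negative values: -6.71, -5.26, -4.1
Step 2: mu+(X) = mu(P) = sum of positive atom values = 10.19
Step 3: mu-(X) = -mu(N) = sum of |negative atom values| = 16.07
Step 4: |mu|(X) = mu+(X) + mu-(X) = 10.19 + 16.07 = 26.26


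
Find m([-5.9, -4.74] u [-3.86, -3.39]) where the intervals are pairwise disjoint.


For pairwise disjoint intervals, m(union) = sum of lengths.
= (-4.74 - -5.9) + (-3.39 - -3.86)
= 1.16 + 0.47
= 1.63


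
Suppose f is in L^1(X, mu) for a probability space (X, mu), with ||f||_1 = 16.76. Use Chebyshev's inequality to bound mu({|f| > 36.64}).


Chebyshev/Markov inequality: mu(|f| > eps) <= (||f||_p / eps)^p
Step 1: ||f||_1 / eps = 16.76 / 36.64 = 0.457424
Step 2: Raise to power p = 1:
  (0.457424)^1 = 0.457424
Step 3: Therefore mu(|f| > 36.64) <= 0.457424


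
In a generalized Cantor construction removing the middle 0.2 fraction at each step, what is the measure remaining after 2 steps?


Step 1: At each step, fraction remaining = 1 - 0.2 = 0.8
Step 2: After 2 steps, measure = (0.8)^2
Step 3: Computing the power step by step:
  After step 1: 0.8
  After step 2: 0.64
Result = 0.64


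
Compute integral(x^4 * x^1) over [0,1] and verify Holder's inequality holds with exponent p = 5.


Step 1: Exact integral of f*g = integral(x^5, 0, 1) = 1/6
     = 0.166667
Step 2: Holder bound with p=5, q=1.25:
  ||f||_p = (integral x^20 dx)^(1/5) = (1/21)^(1/5) = 0.543946
  ||g||_q = (integral x^1.25 dx)^(1/1.25) = (1/2.25)^(1/1.25) = 0.522702
Step 3: Holder bound = ||f||_p * ||g||_q = 0.543946 * 0.522702 = 0.284322
Verification: 0.166667 <= 0.284322 (Holder holds)


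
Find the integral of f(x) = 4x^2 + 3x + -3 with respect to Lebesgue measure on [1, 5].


The Lebesgue integral of a Riemann-integrable function agrees with the Riemann integral.
Antiderivative F(x) = (4/3)x^3 + (3/2)x^2 + -3x
F(5) = (4/3)*5^3 + (3/2)*5^2 + -3*5
     = (4/3)*125 + (3/2)*25 + -3*5
     = 166.666667 + 37.5 + -15
     = 189.166667
F(1) = -0.166667
Integral = F(5) - F(1) = 189.166667 - -0.166667 = 189.333333


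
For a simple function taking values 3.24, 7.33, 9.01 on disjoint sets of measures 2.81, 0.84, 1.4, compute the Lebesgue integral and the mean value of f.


Step 1: Integral = sum(value_i * measure_i)
= 3.24*2.81 + 7.33*0.84 + 9.01*1.4
= 9.1044 + 6.1572 + 12.614
= 27.8756
Step 2: Total measure of domain = 2.81 + 0.84 + 1.4 = 5.05
Step 3: Average value = 27.8756 / 5.05 = 5.519921


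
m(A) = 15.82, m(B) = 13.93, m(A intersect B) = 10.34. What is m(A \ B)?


m(A \ B) = m(A) - m(A n B)
= 15.82 - 10.34
= 5.48


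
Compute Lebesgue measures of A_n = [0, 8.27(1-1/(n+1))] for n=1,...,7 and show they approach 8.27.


By continuity of measure from below: if A_n increases to A, then m(A_n) -> m(A).
Here A = [0, 8.27], so m(A) = 8.27
Step 1: a_1 = 8.27*(1 - 1/2) = 4.135, m(A_1) = 4.135
Step 2: a_2 = 8.27*(1 - 1/3) = 5.5133, m(A_2) = 5.5133
Step 3: a_3 = 8.27*(1 - 1/4) = 6.2025, m(A_3) = 6.2025
Step 4: a_4 = 8.27*(1 - 1/5) = 6.616, m(A_4) = 6.616
Step 5: a_5 = 8.27*(1 - 1/6) = 6.8917, m(A_5) = 6.8917
Step 6: a_6 = 8.27*(1 - 1/7) = 7.0886, m(A_6) = 7.0886
Step 7: a_7 = 8.27*(1 - 1/8) = 7.2363, m(A_7) = 7.2363
Limit: m(A_n) -> m([0,8.27]) = 8.27


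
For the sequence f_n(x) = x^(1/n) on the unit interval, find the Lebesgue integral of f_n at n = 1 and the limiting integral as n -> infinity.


At n = 1: f_1(x) = x^(1/1).
Step 1: integral(x^(1/1), 0, 1) = [x^(1/1+1) / (1/1+1)] from 0 to 1
     = 1 / (1/1 + 1) = 1 / ((1+1)/1) = 1/(1+1)
     = 1/2 = 0.5
Step 2: As n -> infinity, f_n(x) = x^(1/n) -> 1 for x in (0,1], and f_n is increasing in n.
By MCT, lim_n integral(f_n) = integral(lim_n f_n) = integral(1, 0, 1) = 1.
Step 3: Verify convergence: 1/2 = 0.5 -> 1


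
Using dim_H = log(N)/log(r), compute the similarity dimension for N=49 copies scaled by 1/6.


For a self-similar set with N copies scaled by 1/r:
dim_H = log(N)/log(r) = log(49)/log(6)
= 3.89182/1.791759
= 2.172066


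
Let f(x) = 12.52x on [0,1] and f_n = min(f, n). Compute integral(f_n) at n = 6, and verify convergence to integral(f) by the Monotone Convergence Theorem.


f(x) = 12.52x on [0,1]; f_n(x) = min(12.52x, n). At n = 6:
Step 1: f(x) reaches 6 at x = 6/12.52 = 0.479233
Step 2: integral(f_6) = integral(12.52x, 0, 0.479233) + integral(6, 0.479233, 1)
       = 12.52*0.479233^2/2 + 6*(1 - 0.479233)
       = 1.4377 + 3.124601
       = 4.5623
Step 3: As n -> infinity, f_n increases to f, so by MCT integral(f_n) -> integral(f) = 12.52/2 = 6.26.
Convergence: integral(f_6) = 4.5623 -> 6.26 as n -> infinity


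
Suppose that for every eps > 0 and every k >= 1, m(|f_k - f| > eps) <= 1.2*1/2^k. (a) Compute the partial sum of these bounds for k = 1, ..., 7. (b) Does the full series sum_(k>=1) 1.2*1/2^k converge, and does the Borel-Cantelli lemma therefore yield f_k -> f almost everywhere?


Step 1: List the terms 1.2*1/2^k for k = 1 to 7:
  k=1: 0.6
  k=2: 0.3
  k=3: 0.15
  k=4: 0.075
  k=5: 0.0375
  k=6: 0.01875
  k=7: 0.009375
Step 2: Partial sum = 0.6 + 0.3 + 0.15 + 0.075 + 0.0375 + 0.01875 + 0.009375
     = 1.190625
Step 3: The full series sum_(k>=1) 1.2*1/2^k converges (geometric series with ratio 1/2 < 1; a constant multiple of a convergent series converges).
Step 4: Fix eps > 0. Since sum_k m(|f_k - f| > eps) < infinity, the Borel-Cantelli lemma gives
        m(limsup_k {|f_k - f| > eps}) = 0, i.e. for a.e. x, |f_k(x) - f(x)| <= eps for all large k.
        Applying this with eps = 1/j for j = 1, 2, ... and intersecting the countably many full-measure sets,
        for a.e. x we get limsup_k |f_k(x) - f(x)| <= 1/j for every j, hence f_k -> f almost everywhere.
Conclusion: series converges; Borel-Cantelli yields f_k -> f a.e.


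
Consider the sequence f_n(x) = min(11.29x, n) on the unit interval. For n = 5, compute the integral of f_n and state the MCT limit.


f(x) = 11.29x on [0,1]; f_n(x) = min(11.29x, n). At n = 5:
Step 1: f(x) reaches 5 at x = 5/11.29 = 0.44287
Step 2: integral(f_5) = integral(11.29x, 0, 0.44287) + integral(5, 0.44287, 1)
       = 11.29*0.44287^2/2 + 5*(1 - 0.44287)
       = 1.107174 + 2.785651
       = 3.892826
Step 3: As n -> infinity, f_n increases to f, so by MCT integral(f_n) -> integral(f) = 11.29/2 = 5.645.
Convergence: integral(f_5) = 3.892826 -> 5.645 as n -> infinity


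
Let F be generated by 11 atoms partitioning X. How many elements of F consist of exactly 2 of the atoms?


Each element of F is a union of some subset of the 11 atoms.
Elements that are unions of exactly 2 atoms correspond to 2-element subsets of the 11 atoms.
Count = C(11, 2) = 11! / (2! * 9!) = 55.


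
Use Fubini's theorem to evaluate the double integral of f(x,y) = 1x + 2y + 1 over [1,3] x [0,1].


By Fubini, integrate in x first, then y.
Step 1: Fix y, integrate over x in [1,3]:
  integral(1x + 2y + 1, x=1..3)
  = 1*(3^2 - 1^2)/2 + (2y + 1)*(3 - 1)
  = 4 + (2y + 1)*2
  = 4 + 4y + 2
  = 6 + 4y
Step 2: Integrate over y in [0,1]:
  integral(6 + 4y, y=0..1)
  = 6*1 + 4*(1^2 - 0^2)/2
  = 6 + 2
  = 8


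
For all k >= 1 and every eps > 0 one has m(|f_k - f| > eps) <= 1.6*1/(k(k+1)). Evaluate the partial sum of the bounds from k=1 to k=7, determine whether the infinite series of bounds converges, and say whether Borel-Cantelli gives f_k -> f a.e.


Step 1: List the terms 1.6*1/(k(k+1)) for k = 1 to 7:
  k=1: 0.8
  k=2: 0.266667
  k=3: 0.133333
  k=4: 0.08
  k=5: 0.053333
  k=6: 0.038095
  k=7: 0.028571
Step 2: Partial sum = 0.8 + 0.266667 + 0.133333 + 0.08 + 0.053333 + 0.038095 + 0.028571
     = 1.4
Step 3: The full series sum_(k>=1) 1.6*1/(k(k+1)) converges (telescoping series sum 1/(k(k+1)) = 1; a constant multiple of a convergent series converges).
Step 4: Fix eps > 0. Since sum_k m(|f_k - f| > eps) < infinity, the Borel-Cantelli lemma gives
        m(limsup_k {|f_k - f| > eps}) = 0, i.e. for a.e. x, |f_k(x) - f(x)| <= eps for all large k.
        Applying this with eps = 1/j for j = 1, 2, ... and intersecting the countably many full-measure sets,
        for a.e. x we get limsup_k |f_k(x) - f(x)| <= 1/j for every j, hence f_k -> f almost everywhere.
Conclusion: series converges; Borel-Cantelli yields f_k -> f a.e.


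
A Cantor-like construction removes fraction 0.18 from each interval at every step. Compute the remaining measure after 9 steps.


Step 1: At each step, fraction remaining = 1 - 0.18 = 0.82
Step 2: After 9 steps, measure = (0.82)^9
Result = 0.16762


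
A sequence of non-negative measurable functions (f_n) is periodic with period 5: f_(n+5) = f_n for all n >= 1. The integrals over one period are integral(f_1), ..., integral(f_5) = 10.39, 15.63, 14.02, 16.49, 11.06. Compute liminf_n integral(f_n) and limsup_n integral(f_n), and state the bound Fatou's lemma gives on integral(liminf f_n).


The sequence (integral(f_n)) is periodic with period 5, repeating the values 10.39, 15.63, 14.02, 16.49, 11.06 indefinitely.
Step 1: For a periodic sequence, every tail (a_m, a_(m+1), ...) contains all 5 period values infinitely often.
Step 2: Hence inf of every tail = min of the period values = min(10.39, 15.63, 14.02, 16.49, 11.06) = 10.39.
        liminf_n integral(f_n) = sup over m of (inf of tail from m) = 10.39.
Step 3: Similarly sup of every tail = max of the period values = 16.49.
        limsup_n integral(f_n) = 16.49.
Step 4: Fatou's lemma: integral(liminf_n f_n) <= liminf_n integral(f_n) = 10.39.
        So the integral of the pointwise liminf is at most 10.39.


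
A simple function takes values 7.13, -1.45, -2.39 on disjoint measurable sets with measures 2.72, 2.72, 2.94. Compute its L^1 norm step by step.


Step 1: Compute |f_i|^1 for each value:
  |7.13|^1 = 7.13
  |-1.45|^1 = 1.45
  |-2.39|^1 = 2.39
Step 2: Multiply by measures and sum:
  7.13 * 2.72 = 19.3936
  1.45 * 2.72 = 3.944
  2.39 * 2.94 = 7.0266
Sum = 19.3936 + 3.944 + 7.0266 = 30.3642
Step 3: Take the p-th root:
||f||_1 = (30.3642)^(1/1) = 30.3642


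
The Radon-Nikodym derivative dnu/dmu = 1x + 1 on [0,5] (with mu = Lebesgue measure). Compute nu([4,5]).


nu(A) = integral_A (dnu/dmu) dmu = integral_4^5 (1x + 1) dx
Step 1: Antiderivative F(x) = (1/2)x^2 + 1x
Step 2: F(5) = (1/2)*5^2 + 1*5 = 12.5 + 5 = 17.5
Step 3: F(4) = (1/2)*4^2 + 1*4 = 8 + 4 = 12
Step 4: nu([4,5]) = F(5) - F(4) = 17.5 - 12 = 5.5


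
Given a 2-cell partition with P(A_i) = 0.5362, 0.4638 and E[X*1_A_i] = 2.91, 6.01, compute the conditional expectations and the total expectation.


For each cell A_i: E[X|A_i] = E[X*1_A_i] / P(A_i)
Step 1: E[X|A_1] = 2.91 / 0.5362 = 5.427079
Step 2: E[X|A_2] = 6.01 / 0.4638 = 12.958172
Verification: E[X] = sum E[X*1_A_i] = 2.91 + 6.01 = 8.92


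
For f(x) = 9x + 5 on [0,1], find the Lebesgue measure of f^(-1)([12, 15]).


f^(-1)([12, 15]) = {x : 12 <= 9x + 5 <= 15}
Solving: (12 - 5)/9 <= x <= (15 - 5)/9
= [0.777778, 1.111111]
Intersecting with [0,1]: [0.777778, 1]
Measure = 1 - 0.777778 = 0.222222


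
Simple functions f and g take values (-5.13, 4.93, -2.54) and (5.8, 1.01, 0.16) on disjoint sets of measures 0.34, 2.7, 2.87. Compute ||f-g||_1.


Step 1: Compute differences f_i - g_i:
  -5.13 - 5.8 = -10.93
  4.93 - 1.01 = 3.92
  -2.54 - 0.16 = -2.7
Step 2: Compute |diff|^1 * measure for each set:
  |-10.93|^1 * 0.34 = 10.93 * 0.34 = 3.7162
  |3.92|^1 * 2.7 = 3.92 * 2.7 = 10.584
  |-2.7|^1 * 2.87 = 2.7 * 2.87 = 7.749
Step 3: Sum = 22.0492
Step 4: ||f-g||_1 = (22.0492)^(1/1) = 22.0492


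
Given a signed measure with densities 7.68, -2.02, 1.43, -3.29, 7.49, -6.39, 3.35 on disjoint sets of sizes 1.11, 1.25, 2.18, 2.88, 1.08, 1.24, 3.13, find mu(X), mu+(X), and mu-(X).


Step 1: Compute signed measure on each set:
  Set 1: 7.68 * 1.11 = 8.5248
  Set 2: -2.02 * 1.25 = -2.525
  Set 3: 1.43 * 2.18 = 3.1174
  Set 4: -3.29 * 2.88 = -9.4752
  Set 5: 7.49 * 1.08 = 8.0892
  Set 6: -6.39 * 1.24 = -7.9236
  Set 7: 3.35 * 3.13 = 10.4855
Step 2: Total signed measure = (8.5248) + (-2.525) + (3.1174) + (-9.4752) + (8.0892) + (-7.9236) + (10.4855)
     = 10.2931
Step 3: Positive part mu+(X) = sum of positive contributions = 30.2169
Step 4: Negative part mu-(X) = |sum of negative contributions| = 19.9238


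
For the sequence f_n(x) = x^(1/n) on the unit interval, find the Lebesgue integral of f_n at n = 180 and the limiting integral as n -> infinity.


At n = 180: f_180(x) = x^(1/180).
Step 1: integral(x^(1/180), 0, 1) = [x^(1/180+1) / (1/180+1)] from 0 to 1
     = 1 / (1/180 + 1) = 1 / ((180+1)/180) = 180/(180+1)
     = 180/181 = 0.994475
Step 2: As n -> infinity, f_n(x) = x^(1/n) -> 1 for x in (0,1], and f_n is increasing in n.
By MCT, lim_n integral(f_n) = integral(lim_n f_n) = integral(1, 0, 1) = 1.
Step 3: Verify convergence: 180/181 = 0.994475 -> 1


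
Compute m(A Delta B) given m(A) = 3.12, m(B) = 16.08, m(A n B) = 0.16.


m(A Delta B) = m(A) + m(B) - 2*m(A n B)
= 3.12 + 16.08 - 2*0.16
= 3.12 + 16.08 - 0.32
= 18.88


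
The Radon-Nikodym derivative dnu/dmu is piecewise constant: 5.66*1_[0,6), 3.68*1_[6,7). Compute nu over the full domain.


Integrate each piece of the Radon-Nikodym derivative:
Step 1: integral_0^6 5.66 dx = 5.66*(6-0) = 5.66*6 = 33.96
Step 2: integral_6^7 3.68 dx = 3.68*(7-6) = 3.68*1 = 3.68
Total: 33.96 + 3.68 = 37.64


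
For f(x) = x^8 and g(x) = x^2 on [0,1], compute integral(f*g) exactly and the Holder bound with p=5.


Step 1: Exact integral of f*g = integral(x^10, 0, 1) = 1/11
     = 0.090909
Step 2: Holder bound with p=5, q=1.25:
  ||f||_p = (integral x^40 dx)^(1/5) = (1/41)^(1/5) = 0.475821
  ||g||_q = (integral x^2.5 dx)^(1/1.25) = (1/3.5)^(1/1.25) = 0.367067
Step 3: Holder bound = ||f||_p * ||g||_q = 0.475821 * 0.367067 = 0.174658
Verification: 0.090909 <= 0.174658 (Holder holds)


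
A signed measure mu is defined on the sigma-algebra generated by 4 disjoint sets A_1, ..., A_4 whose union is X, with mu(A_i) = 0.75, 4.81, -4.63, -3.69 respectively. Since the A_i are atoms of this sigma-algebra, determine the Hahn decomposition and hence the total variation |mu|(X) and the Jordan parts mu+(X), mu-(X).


Step 1: Every measurable set is a union of atoms (the cells / points), so a Hahn decomposition is
  obtained by grouping atoms by sign: P = union of atoms with mu > 0, N = union of the remaining atoms.
  Atoms in P (indices): 1, 2;  atoms in N (indices): 3, 4
  Positive values: 0.75, 4.81
  Negative values: -4.63, -3.69
Step 2: mu+(X) = mu(P) = sum of positive atom values = 5.56
Step 3: mu-(X) = -mu(N) = sum of |negative atom values| = 8.32
Step 4: |mu|(X) = mu+(X) + mu-(X) = 5.56 + 8.32 = 13.88


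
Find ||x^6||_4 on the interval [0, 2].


Step 1: ||f||_4 = (integral_0^2 |x^6|^4 dx)^(1/4)
     = (integral_0^2 x^24 dx)^(1/4)
Step 2: integral_0^2 x^24 dx = [x^25/(25)] from 0 to 2 = 2^25/25
     = 33554432/25 = 1.342177e+06
Step 3: ||f||_4 = (1.342177e+06)^(1/4) = 34.037094


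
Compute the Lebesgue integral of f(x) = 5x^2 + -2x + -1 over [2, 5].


The Lebesgue integral of a Riemann-integrable function agrees with the Riemann integral.
Antiderivative F(x) = (5/3)x^3 + (-2/2)x^2 + -1x
F(5) = (5/3)*5^3 + (-2/2)*5^2 + -1*5
     = (5/3)*125 + (-2/2)*25 + -1*5
     = 208.333333 + -25 + -5
     = 178.333333
F(2) = 7.333333
Integral = F(5) - F(2) = 178.333333 - 7.333333 = 171


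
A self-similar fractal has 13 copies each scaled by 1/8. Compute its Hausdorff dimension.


For a self-similar set with N copies scaled by 1/r:
dim_H = log(N)/log(r) = log(13)/log(8)
= 2.564949/2.079442
= 1.23348


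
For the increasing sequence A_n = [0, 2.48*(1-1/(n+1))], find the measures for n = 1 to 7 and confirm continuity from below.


By continuity of measure from below: if A_n increases to A, then m(A_n) -> m(A).
Here A = [0, 2.48], so m(A) = 2.48
Step 1: a_1 = 2.48*(1 - 1/2) = 1.24, m(A_1) = 1.24
Step 2: a_2 = 2.48*(1 - 1/3) = 1.6533, m(A_2) = 1.6533
Step 3: a_3 = 2.48*(1 - 1/4) = 1.86, m(A_3) = 1.86
Step 4: a_4 = 2.48*(1 - 1/5) = 1.984, m(A_4) = 1.984
Step 5: a_5 = 2.48*(1 - 1/6) = 2.0667, m(A_5) = 2.0667
Step 6: a_6 = 2.48*(1 - 1/7) = 2.1257, m(A_6) = 2.1257
Step 7: a_7 = 2.48*(1 - 1/8) = 2.17, m(A_7) = 2.17
Limit: m(A_n) -> m([0,2.48]) = 2.48


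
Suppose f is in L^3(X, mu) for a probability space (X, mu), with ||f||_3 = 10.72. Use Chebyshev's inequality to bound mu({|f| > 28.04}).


Chebyshev/Markov inequality: mu(|f| > eps) <= (||f||_p / eps)^p
Step 1: ||f||_3 / eps = 10.72 / 28.04 = 0.382311
Step 2: Raise to power p = 3:
  (0.382311)^3 = 0.055879
Step 3: Therefore mu(|f| > 28.04) <= 0.055879


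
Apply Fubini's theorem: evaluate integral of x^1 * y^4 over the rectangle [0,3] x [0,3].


By Fubini's theorem, the double integral factors as a product of single integrals:
Step 1: integral_0^3 x^1 dx = [x^2/2] from 0 to 3
     = 3^2/2 = 4.5
Step 2: integral_0^3 y^4 dy = [y^5/5] from 0 to 3
     = 3^5/5 = 48.6
Step 3: Double integral = 4.5 * 48.6 = 218.7


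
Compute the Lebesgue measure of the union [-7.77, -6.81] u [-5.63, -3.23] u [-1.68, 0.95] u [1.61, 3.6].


For pairwise disjoint intervals, m(union) = sum of lengths.
= (-6.81 - -7.77) + (-3.23 - -5.63) + (0.95 - -1.68) + (3.6 - 1.61)
= 0.96 + 2.4 + 2.63 + 1.99
= 7.98


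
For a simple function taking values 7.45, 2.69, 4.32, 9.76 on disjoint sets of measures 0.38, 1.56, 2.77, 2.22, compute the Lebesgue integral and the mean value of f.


Step 1: Integral = sum(value_i * measure_i)
= 7.45*0.38 + 2.69*1.56 + 4.32*2.77 + 9.76*2.22
= 2.831 + 4.1964 + 11.9664 + 21.6672
= 40.661
Step 2: Total measure of domain = 0.38 + 1.56 + 2.77 + 2.22 = 6.93
Step 3: Average value = 40.661 / 6.93 = 5.867388


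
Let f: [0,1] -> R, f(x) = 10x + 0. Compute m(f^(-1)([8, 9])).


f^(-1)([8, 9]) = {x : 8 <= 10x + 0 <= 9}
Solving: (8 - 0)/10 <= x <= (9 - 0)/10
= [0.8, 0.9]
Intersecting with [0,1]: [0.8, 0.9]
Measure = 0.9 - 0.8 = 0.1


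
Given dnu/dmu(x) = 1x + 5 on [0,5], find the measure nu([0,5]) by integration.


nu(A) = integral_A (dnu/dmu) dmu = integral_0^5 (1x + 5) dx
Step 1: Antiderivative F(x) = (1/2)x^2 + 5x
Step 2: F(5) = (1/2)*5^2 + 5*5 = 12.5 + 25 = 37.5
Step 3: F(0) = (1/2)*0^2 + 5*0 = 0.0 + 0 = 0.0
Step 4: nu([0,5]) = F(5) - F(0) = 37.5 - 0.0 = 37.5


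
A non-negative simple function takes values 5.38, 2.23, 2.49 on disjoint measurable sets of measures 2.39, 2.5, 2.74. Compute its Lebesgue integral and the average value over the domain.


Step 1: Integral = sum(value_i * measure_i)
= 5.38*2.39 + 2.23*2.5 + 2.49*2.74
= 12.8582 + 5.575 + 6.8226
= 25.2558
Step 2: Total measure of domain = 2.39 + 2.5 + 2.74 = 7.63
Step 3: Average value = 25.2558 / 7.63 = 3.310066


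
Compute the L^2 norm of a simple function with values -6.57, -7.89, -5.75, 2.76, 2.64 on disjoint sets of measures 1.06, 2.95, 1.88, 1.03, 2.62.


Step 1: Compute |f_i|^2 for each value:
  |-6.57|^2 = 43.1649
  |-7.89|^2 = 62.2521
  |-5.75|^2 = 33.0625
  |2.76|^2 = 7.6176
  |2.64|^2 = 6.9696
Step 2: Multiply by measures and sum:
  43.1649 * 1.06 = 45.754794
  62.2521 * 2.95 = 183.643695
  33.0625 * 1.88 = 62.1575
  7.6176 * 1.03 = 7.846128
  6.9696 * 2.62 = 18.260352
Sum = 45.754794 + 183.643695 + 62.1575 + 7.846128 + 18.260352 = 317.662469
Step 3: Take the p-th root:
||f||_2 = (317.662469)^(1/2) = 17.823088


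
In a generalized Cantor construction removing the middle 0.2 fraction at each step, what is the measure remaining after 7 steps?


Step 1: At each step, fraction remaining = 1 - 0.2 = 0.8
Step 2: After 7 steps, measure = (0.8)^7
Result = 0.209715


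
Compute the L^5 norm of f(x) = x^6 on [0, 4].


Step 1: ||f||_5 = (integral_0^4 |x^6|^5 dx)^(1/5)
     = (integral_0^4 x^30 dx)^(1/5)
Step 2: integral_0^4 x^30 dx = [x^31/(31)] from 0 to 4 = 4^31/31
     = 4611686018427387904/31 = 1.487641e+17
Step 3: ||f||_5 = (1.487641e+17)^(1/5) = 2719.566028
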